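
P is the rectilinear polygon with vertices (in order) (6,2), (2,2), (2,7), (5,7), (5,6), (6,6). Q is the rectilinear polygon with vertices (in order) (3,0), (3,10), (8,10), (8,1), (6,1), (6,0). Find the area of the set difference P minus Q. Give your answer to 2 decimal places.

|P| = 19, |P∩Q| = 14.
|P ∖ Q| = |P| − |P∩Q| = 19 − 14 = 5.00.

5.00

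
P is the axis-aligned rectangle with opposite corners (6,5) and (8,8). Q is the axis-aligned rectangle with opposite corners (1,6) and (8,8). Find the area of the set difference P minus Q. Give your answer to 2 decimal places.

|P∩Q|: x∈[6,8], y∈[6,8] → 2·2 = 4.
|P| = 6.
|P ∖ Q| = |P| − |P∩Q| = 6 − 4 = 2.00.

2.00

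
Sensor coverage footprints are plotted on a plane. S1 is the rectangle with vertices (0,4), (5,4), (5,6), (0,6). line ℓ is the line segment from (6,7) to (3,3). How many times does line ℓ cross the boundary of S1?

The segment meets the boundary at (3.75,4), (5,5.667).

2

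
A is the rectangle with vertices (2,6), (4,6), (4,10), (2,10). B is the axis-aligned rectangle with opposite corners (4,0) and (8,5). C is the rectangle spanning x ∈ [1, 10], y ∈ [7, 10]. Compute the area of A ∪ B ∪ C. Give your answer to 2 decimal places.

49.00

By inclusion–exclusion:
Individual areas: |A| = 8, |B| = 20, |C| = 27.
|A∩B| = 0 (no overlap).
|A∩C|: x∈[2,4], y∈[7,10] → 2·3 = 6.
|B∩C| = 0 (no overlap).
|A∩B∩C| = 0.
|A ∪ B ∪ C| = 55 − 6 + 0 = 49.00.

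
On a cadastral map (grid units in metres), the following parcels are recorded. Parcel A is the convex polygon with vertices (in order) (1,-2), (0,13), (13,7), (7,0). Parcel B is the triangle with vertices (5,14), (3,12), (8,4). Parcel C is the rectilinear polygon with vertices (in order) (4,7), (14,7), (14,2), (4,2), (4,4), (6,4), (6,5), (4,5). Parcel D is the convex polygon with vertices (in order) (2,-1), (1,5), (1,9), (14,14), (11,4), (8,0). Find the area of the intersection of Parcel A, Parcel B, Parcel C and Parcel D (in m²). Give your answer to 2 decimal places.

1.46

The intersection is the polygon with vertices (6.125,7), (7.1,7), (8,4).
By the shoelace formula its area is 1.46.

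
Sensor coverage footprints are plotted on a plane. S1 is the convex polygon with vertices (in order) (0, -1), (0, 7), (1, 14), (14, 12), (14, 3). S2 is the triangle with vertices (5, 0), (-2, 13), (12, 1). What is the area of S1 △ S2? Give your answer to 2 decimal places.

133.55

|S1| = 165.5, |S2| = 49, |S1∩S2| = 40.4761.
|S1 △ S2| = |S1| + |S2| − 2·|S1∩S2| = 165.5 + 49 − 80.9522 = 133.55.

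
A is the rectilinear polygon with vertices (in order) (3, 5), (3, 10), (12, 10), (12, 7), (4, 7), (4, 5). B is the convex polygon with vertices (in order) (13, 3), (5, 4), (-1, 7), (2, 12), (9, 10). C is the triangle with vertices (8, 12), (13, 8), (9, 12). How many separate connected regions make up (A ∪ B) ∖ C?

2

(A ∪ B) ∖ C splits into 2 disjoint pieces (area 0.5, area 76.0286).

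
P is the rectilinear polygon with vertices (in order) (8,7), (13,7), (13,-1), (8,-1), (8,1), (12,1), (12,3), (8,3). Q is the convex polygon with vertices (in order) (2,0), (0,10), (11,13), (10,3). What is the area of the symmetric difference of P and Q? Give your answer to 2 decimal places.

110.90

|P| = 32, |Q| = 96.5, |P∩Q| = 8.8.
|P △ Q| = |P| + |Q| − 2·|P∩Q| = 32 + 96.5 − 17.6 = 110.90.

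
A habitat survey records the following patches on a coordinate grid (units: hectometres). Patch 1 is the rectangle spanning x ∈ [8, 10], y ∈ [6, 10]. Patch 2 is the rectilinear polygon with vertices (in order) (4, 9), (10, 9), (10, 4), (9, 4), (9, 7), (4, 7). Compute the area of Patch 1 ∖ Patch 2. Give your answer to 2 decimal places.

3.00

|Patch 1| = 8, |Patch 1∩Patch 2| = 5.
|Patch 1 ∖ Patch 2| = |Patch 1| − |Patch 1∩Patch 2| = 8 − 5 = 3.00.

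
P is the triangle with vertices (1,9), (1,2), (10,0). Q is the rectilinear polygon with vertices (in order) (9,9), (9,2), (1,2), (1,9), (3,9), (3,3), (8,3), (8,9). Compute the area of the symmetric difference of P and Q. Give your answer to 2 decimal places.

24.50

|P| = 31.5, |Q| = 26, |P∩Q| = 16.5.
|P △ Q| = |P| + |Q| − 2·|P∩Q| = 31.5 + 26 − 33 = 24.50.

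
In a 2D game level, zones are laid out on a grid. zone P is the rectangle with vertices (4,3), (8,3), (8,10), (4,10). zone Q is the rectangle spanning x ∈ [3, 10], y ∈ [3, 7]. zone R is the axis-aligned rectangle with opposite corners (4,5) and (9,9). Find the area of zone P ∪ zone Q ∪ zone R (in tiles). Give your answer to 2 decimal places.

By inclusion–exclusion:
Individual areas: |zone P| = 28, |zone Q| = 28, |zone R| = 20.
|zone P∩zone Q|: x∈[4,8], y∈[3,7] → 4·4 = 16.
|zone P∩zone R|: x∈[4,8], y∈[5,9] → 4·4 = 16.
|zone Q∩zone R|: x∈[4,9], y∈[5,7] → 5·2 = 10.
|zone P∩zone Q∩zone R| = 8.
|zone P ∪ zone Q ∪ zone R| = 76 − 42 + 8 = 42.00.

42.00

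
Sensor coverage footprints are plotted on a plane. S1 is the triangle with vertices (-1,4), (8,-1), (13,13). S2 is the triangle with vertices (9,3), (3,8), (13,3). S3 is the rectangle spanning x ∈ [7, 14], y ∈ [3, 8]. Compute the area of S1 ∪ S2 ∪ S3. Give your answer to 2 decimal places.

94.09

By inclusion–exclusion:
Individual areas: |S1| = 75.5, |S2| = 10, |S3| = 35.
|S1∩S2| = 7.0928.
|S1∩S3| = 16.6071.
|S2∩S3| = 7.3333.
|S1∩S2∩S3| = 4.6277.
|S1 ∪ S2 ∪ S3| = 120.5 − 31.0332 + 4.6277 = 94.09.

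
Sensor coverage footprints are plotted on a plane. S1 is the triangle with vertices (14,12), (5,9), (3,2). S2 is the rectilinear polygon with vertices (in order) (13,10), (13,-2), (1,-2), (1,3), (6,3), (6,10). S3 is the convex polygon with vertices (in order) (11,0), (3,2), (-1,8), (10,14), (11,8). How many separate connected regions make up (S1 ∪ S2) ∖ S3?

(S1 ∪ S2) ∖ S3 is a single connected region.

1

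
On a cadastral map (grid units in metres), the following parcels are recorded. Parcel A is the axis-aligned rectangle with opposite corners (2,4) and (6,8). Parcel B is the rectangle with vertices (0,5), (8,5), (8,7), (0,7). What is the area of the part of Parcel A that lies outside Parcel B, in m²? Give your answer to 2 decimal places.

|Parcel A∩Parcel B|: x∈[2,6], y∈[5,7] → 4·2 = 8.
|Parcel A| = 16.
|Parcel A ∖ Parcel B| = |Parcel A| − |Parcel A∩Parcel B| = 16 − 8 = 8.00.

8.00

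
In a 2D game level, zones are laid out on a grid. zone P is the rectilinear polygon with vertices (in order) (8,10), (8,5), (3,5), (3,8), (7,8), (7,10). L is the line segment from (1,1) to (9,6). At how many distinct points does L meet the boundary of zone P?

2

The segment meets the boundary at (8,5.375), (7.4,5).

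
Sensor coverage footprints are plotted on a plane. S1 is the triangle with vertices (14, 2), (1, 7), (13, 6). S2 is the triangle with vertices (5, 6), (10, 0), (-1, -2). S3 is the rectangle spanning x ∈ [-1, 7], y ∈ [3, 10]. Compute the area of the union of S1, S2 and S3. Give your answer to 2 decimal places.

105.10

By inclusion–exclusion:
Individual areas: |S1| = 23.5, |S2| = 38, |S3| = 56.
|S1∩S2| = 0.2622.
|S1∩S3| = 5.4231.
|S2∩S3| = 6.975.
|S1∩S2∩S3| = 0.2622.
|S1 ∪ S2 ∪ S3| = 117.5 − 12.6603 + 0.2622 = 105.10.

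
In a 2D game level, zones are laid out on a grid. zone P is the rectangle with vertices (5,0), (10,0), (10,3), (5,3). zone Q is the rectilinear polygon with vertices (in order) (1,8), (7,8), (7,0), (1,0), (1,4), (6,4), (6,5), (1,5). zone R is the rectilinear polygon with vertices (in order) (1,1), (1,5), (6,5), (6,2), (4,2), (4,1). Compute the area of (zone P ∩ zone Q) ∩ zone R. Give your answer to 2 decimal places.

The region (zone P ∩ zone Q) ∩ zone R is the polygon with vertices (6,3), (6,2), (5,2), (5,3).
By the shoelace formula its area is 1.00.

1.00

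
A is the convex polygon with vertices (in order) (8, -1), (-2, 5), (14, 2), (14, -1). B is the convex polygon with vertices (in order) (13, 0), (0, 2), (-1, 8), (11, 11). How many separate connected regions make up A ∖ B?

A ∖ B splits into 2 disjoint pieces (area 13.9752, area 0.5323).

2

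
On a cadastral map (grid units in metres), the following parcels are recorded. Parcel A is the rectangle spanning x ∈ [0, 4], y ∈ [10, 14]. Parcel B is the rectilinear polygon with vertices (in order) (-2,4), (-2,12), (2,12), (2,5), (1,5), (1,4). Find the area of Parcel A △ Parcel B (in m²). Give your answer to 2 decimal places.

|Parcel A| = 16, |Parcel B| = 31, |Parcel A∩Parcel B| = 4.
|Parcel A △ Parcel B| = |Parcel A| + |Parcel B| − 2·|Parcel A∩Parcel B| = 16 + 31 − 8 = 39.00.

39.00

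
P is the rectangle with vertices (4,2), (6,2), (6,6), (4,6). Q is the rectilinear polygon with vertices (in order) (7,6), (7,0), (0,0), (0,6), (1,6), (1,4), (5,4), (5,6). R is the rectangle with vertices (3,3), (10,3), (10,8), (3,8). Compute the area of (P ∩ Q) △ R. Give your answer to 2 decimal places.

|P ∩ Q| = 6.
|(P ∩ Q) ∩ R| = 4.
|(P ∩ Q) △ R| = 6 + 35 − 8 = 33.00.

33.00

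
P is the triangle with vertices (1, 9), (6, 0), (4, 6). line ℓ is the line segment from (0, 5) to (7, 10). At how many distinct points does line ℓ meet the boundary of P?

The segment meets the boundary at (2.917,7.083), (2.307,6.648).

2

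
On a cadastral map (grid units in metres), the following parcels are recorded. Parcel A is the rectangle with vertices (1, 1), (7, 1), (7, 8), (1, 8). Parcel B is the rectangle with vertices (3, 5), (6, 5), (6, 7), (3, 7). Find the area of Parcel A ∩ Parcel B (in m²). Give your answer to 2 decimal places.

6.00

|Parcel A∩Parcel B|: x∈[3,6], y∈[5,7] → 3·2 = 6.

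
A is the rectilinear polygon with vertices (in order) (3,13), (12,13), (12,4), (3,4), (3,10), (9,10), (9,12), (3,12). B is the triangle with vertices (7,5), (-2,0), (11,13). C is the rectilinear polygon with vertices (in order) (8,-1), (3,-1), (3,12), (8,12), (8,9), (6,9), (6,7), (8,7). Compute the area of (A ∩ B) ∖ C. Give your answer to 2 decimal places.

7.50

|A ∩ B| = 18.6.
|(A ∩ B) ∩ C| = 11.1.
|(A ∩ B) ∖ C| = 18.6 − 11.1 = 7.50.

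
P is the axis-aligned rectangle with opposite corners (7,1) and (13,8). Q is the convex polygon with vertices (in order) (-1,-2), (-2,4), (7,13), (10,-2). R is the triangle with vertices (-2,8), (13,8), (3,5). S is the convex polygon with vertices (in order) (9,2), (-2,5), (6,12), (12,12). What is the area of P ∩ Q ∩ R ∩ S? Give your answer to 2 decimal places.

The intersection is the polygon with vertices (8,8), (8.283,6.585), (7,6.2), (7,8).
By the shoelace formula its area is 1.86.

1.86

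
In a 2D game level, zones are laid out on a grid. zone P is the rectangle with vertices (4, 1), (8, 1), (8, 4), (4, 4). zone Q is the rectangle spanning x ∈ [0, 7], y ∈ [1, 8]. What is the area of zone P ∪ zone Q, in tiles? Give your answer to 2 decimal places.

52.00

By inclusion–exclusion:
Individual areas: |zone P| = 12, |zone Q| = 49.
|zone P∩zone Q|: x∈[4,7], y∈[1,4] → 3·3 = 9.
|zone P ∪ zone Q| = 61 − 9 = 52.00.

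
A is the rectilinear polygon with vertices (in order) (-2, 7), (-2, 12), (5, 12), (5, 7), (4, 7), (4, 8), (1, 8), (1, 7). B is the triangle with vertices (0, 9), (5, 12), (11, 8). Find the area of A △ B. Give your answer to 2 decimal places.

|A| = 32, |B| = 19, |A∩B| = 8.6364.
|A △ B| = |A| + |B| − 2·|A∩B| = 32 + 19 − 17.2727 = 33.73.

33.73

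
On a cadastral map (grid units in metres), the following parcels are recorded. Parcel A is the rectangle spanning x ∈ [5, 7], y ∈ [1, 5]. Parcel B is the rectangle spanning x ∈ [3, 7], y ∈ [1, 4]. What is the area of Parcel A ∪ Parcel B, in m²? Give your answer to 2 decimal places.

By inclusion–exclusion:
Individual areas: |Parcel A| = 8, |Parcel B| = 12.
|Parcel A∩Parcel B|: x∈[5,7], y∈[1,4] → 2·3 = 6.
|Parcel A ∪ Parcel B| = 20 − 6 = 14.00.

14.00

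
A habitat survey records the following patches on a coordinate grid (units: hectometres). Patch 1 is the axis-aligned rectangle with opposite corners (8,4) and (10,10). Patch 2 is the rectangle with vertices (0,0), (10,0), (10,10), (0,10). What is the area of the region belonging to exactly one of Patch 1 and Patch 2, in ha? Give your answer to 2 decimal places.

88.00

|Patch 1∩Patch 2|: x∈[8,10], y∈[4,10] → 2·6 = 12.
|Patch 1 △ Patch 2| = |Patch 1| + |Patch 2| − 2·|Patch 1∩Patch 2| = 12 + 100 − 24 = 88.00.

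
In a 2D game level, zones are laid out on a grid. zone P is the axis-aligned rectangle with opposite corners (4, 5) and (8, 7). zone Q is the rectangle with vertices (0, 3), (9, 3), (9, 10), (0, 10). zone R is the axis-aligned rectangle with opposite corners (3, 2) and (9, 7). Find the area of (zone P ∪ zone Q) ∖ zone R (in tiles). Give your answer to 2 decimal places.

39.00

|zone P ∪ zone Q| = 63.
|(zone P ∪ zone Q) ∩ zone R| = 24.
|(zone P ∪ zone Q) ∖ zone R| = 63 − 24 = 39.00.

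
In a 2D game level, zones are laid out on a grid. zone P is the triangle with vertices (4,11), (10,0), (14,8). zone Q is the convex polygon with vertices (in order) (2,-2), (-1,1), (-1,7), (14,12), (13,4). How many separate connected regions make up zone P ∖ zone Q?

3

zone P ∖ zone Q splits into 3 disjoint pieces (area 3.0418, area 3.0947, area 0.3695).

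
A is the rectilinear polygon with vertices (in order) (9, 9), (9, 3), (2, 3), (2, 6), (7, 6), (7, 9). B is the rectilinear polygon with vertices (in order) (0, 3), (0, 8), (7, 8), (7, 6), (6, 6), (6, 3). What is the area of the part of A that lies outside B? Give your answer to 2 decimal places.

|A| = 27, |A∩B| = 12.
|A ∖ B| = |A| − |A∩B| = 27 − 12 = 15.00.

15.00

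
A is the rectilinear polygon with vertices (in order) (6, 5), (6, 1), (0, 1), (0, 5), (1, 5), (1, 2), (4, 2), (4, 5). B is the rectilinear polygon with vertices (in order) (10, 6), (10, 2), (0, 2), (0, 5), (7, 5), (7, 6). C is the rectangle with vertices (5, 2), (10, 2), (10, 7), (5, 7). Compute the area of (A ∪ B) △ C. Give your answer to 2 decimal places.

|A ∪ B| = 39.
|(A ∪ B) ∩ C| = 18.
|(A ∪ B) △ C| = 39 + 25 − 36 = 28.00.

28.00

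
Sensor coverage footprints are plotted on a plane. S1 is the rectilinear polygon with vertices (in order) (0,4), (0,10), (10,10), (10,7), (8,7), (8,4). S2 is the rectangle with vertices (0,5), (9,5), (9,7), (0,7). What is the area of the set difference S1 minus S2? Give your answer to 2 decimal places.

38.00

|S1| = 54, |S1∩S2| = 16.
|S1 ∖ S2| = |S1| − |S1∩S2| = 54 − 16 = 38.00.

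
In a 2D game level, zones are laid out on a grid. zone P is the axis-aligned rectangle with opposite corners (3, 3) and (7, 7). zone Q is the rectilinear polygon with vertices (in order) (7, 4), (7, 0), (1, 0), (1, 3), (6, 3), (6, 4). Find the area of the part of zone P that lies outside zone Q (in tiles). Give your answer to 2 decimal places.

15.00

|zone P| = 16, |zone P∩zone Q| = 1.
|zone P ∖ zone Q| = |zone P| − |zone P∩zone Q| = 16 − 1 = 15.00.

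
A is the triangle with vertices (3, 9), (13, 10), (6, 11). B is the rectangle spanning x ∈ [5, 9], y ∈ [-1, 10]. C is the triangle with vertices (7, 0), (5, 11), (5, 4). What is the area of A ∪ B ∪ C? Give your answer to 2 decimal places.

50.14

By inclusion–exclusion:
Individual areas: |A| = 8.5, |B| = 44, |C| = 7.
|A∩B| = 2.4.
|A∩C| = 0.2532.
|B∩C| = 6.9091.
|A∩B∩C| = 0.1984.
|A ∪ B ∪ C| = 59.5 − 9.5623 + 0.1984 = 50.14.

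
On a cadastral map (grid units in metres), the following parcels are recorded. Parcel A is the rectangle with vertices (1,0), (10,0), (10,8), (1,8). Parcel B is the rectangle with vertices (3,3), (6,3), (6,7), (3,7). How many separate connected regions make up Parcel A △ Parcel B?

Parcel A △ Parcel B is a single connected region.

1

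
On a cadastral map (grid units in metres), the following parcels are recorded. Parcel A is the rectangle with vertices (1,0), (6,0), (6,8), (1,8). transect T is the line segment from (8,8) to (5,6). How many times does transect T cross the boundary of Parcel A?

The segment meets the boundary at (6,6.667).

1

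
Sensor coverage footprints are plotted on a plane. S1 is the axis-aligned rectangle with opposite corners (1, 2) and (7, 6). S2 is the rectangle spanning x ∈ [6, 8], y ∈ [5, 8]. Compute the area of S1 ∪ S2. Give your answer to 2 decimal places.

29.00

By inclusion–exclusion:
Individual areas: |S1| = 24, |S2| = 6.
|S1∩S2|: x∈[6,7], y∈[5,6] → 1·1 = 1.
|S1 ∪ S2| = 30 − 1 = 29.00.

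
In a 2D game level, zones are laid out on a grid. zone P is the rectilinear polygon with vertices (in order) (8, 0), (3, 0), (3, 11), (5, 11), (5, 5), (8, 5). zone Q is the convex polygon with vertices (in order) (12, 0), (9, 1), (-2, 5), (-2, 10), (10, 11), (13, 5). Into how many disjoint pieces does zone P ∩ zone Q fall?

zone P ∩ zone Q is a single connected region.

1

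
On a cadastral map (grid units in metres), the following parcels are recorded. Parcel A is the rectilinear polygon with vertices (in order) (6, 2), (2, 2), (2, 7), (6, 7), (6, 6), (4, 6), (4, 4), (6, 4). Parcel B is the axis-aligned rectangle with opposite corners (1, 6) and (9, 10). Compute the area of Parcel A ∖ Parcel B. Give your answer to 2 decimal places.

12.00

|Parcel A| = 16, |Parcel A∩Parcel B| = 4.
|Parcel A ∖ Parcel B| = |Parcel A| − |Parcel A∩Parcel B| = 16 − 4 = 12.00.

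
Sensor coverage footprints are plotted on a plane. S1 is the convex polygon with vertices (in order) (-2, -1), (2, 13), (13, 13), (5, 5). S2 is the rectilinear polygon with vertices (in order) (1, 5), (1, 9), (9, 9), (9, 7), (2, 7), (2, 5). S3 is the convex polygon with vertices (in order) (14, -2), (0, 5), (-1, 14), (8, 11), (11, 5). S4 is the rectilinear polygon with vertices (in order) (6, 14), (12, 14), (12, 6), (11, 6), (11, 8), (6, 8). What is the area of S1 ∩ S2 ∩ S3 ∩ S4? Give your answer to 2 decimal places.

The intersection is the polygon with vertices (9,9), (8,8), (6,8), (6,9).
By the shoelace formula its area is 2.50.

2.50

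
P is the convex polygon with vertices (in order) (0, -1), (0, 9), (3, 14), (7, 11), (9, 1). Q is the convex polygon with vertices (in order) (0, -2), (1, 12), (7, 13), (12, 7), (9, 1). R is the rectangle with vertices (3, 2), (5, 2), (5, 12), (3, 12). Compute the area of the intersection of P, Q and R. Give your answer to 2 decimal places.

The intersection is the polygon with vertices (3,2), (3,12), (5,12), (5,2).
By the shoelace formula its area is 20.00.

20.00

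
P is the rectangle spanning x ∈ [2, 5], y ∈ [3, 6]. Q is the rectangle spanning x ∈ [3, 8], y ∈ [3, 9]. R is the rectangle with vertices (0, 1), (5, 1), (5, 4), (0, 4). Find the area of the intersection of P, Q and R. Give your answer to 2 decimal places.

The intersection is the polygon with vertices (5,3), (3,3), (3,4), (5,4).
By the shoelace formula its area is 2.00.

2.00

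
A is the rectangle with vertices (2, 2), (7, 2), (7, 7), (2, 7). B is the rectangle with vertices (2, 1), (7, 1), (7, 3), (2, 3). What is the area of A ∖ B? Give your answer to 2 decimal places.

20.00

|A∩B|: x∈[2,7], y∈[2,3] → 5·1 = 5.
|A| = 25.
|A ∖ B| = |A| − |A∩B| = 25 − 5 = 20.00.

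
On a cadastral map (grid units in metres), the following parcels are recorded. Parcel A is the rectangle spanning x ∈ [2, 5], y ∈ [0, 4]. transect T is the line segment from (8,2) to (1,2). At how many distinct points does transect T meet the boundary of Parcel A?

The segment meets the boundary at (2,2), (5,2).

2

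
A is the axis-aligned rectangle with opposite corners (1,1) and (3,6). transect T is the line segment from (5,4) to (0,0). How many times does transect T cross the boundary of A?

2

The segment meets the boundary at (1.25,1), (3,2.4).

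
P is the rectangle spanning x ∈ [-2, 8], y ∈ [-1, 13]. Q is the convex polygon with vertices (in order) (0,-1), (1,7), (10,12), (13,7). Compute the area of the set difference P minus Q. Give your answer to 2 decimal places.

|P| = 140, |P∩Q| = 53.9188.
|P ∖ Q| = |P| − |P∩Q| = 140 − 53.9188 = 86.08.

86.08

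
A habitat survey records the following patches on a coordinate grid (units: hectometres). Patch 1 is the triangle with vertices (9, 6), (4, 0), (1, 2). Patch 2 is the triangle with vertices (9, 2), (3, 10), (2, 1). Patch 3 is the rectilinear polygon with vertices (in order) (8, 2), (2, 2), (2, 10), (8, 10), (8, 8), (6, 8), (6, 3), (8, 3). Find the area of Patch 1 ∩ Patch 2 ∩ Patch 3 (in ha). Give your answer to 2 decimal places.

6.01

The intersection is the polygon with vertices (2.176,2.588), (6,4.5), (6,3), (6.5,3), (5.667,2), (2.111,2).
By the shoelace formula its area is 6.01.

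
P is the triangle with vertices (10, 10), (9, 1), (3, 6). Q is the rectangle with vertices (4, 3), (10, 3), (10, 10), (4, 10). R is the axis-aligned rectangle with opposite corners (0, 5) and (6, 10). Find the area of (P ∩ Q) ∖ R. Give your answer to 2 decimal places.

|P ∩ Q| = 26.1754.
|(P ∩ Q) ∩ R| = 4.269.
|(P ∩ Q) ∖ R| = 26.1754 − 4.269 = 21.91.

21.91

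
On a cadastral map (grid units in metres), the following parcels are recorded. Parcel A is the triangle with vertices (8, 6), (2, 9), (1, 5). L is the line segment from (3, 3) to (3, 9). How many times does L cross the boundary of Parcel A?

2

The segment meets the boundary at (3,8.5), (3,5.286).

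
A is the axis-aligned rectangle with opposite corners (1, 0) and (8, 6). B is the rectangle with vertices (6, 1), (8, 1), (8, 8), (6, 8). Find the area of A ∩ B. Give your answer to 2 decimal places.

10.00

|A∩B|: x∈[6,8], y∈[1,6] → 2·5 = 10.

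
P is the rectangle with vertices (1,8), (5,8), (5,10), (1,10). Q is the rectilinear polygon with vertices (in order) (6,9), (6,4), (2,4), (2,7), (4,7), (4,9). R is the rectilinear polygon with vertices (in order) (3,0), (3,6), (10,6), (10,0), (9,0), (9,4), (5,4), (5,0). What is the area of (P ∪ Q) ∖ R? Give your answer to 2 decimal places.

17.00

|P ∪ Q| = 23.
|(P ∪ Q) ∩ R| = 6.
|(P ∪ Q) ∖ R| = 23 − 6 = 17.00.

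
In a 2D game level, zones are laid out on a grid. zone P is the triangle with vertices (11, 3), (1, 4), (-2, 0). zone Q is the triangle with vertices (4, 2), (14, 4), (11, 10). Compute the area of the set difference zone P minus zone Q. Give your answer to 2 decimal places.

17.85

|zone P| = 21.5, |zone P∩zone Q| = 3.654.
|zone P ∖ zone Q| = |zone P| − |zone P∩zone Q| = 21.5 − 3.654 = 17.85.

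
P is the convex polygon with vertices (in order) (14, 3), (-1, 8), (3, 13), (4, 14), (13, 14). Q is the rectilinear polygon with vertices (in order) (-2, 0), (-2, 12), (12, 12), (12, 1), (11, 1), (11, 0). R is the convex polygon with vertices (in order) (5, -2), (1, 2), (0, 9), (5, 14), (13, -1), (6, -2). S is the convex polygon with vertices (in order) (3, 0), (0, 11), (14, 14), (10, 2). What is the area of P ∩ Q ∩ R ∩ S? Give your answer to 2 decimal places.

39.41

The intersection is the polygon with vertices (10.189,4.27), (1,7.333), (0.429,9.429), (2.546,11.546), (4.667,12), (6.067,12).
By the shoelace formula its area is 39.41.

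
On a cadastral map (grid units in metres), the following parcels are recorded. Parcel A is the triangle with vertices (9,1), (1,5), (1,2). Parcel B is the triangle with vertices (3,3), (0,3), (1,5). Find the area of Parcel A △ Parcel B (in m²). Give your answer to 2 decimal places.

11.00

|Parcel A| = 12, |Parcel B| = 3, |Parcel A∩Parcel B| = 2.
|Parcel A △ Parcel B| = |Parcel A| + |Parcel B| − 2·|Parcel A∩Parcel B| = 12 + 3 − 4 = 11.00.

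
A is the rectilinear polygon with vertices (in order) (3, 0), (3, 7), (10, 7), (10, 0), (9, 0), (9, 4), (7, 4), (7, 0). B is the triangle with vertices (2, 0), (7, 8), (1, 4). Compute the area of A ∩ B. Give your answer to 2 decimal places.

The intersection is the polygon with vertices (3,5.333), (5.5,7), (6.375,7), (3,1.6).
By the shoelace formula its area is 7.03.

7.03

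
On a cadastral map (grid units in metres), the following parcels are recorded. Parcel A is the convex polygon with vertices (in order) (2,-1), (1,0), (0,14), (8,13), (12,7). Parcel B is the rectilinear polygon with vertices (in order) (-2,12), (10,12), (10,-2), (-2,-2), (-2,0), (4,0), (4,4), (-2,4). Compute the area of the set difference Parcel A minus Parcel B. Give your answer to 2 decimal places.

29.14

|Parcel A| = 111.5, |Parcel A∩Parcel B| = 82.3631.
|Parcel A ∖ Parcel B| = |Parcel A| − |Parcel A∩Parcel B| = 111.5 − 82.3631 = 29.14.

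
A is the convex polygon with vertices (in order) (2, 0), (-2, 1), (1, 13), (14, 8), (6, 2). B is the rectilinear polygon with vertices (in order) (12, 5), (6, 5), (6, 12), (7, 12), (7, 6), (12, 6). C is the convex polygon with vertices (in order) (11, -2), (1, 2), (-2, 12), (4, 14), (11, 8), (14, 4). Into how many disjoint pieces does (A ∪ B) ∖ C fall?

(A ∪ B) ∖ C splits into 3 disjoint pieces (area 13.9722, area 0.1905, area 5.2995).

3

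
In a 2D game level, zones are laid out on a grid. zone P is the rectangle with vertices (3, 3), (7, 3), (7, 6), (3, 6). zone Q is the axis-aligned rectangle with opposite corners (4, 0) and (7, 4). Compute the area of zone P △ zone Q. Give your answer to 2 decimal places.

18.00

|zone P∩zone Q|: x∈[4,7], y∈[3,4] → 3·1 = 3.
|zone P △ zone Q| = |zone P| + |zone Q| − 2·|zone P∩zone Q| = 12 + 12 − 6 = 18.00.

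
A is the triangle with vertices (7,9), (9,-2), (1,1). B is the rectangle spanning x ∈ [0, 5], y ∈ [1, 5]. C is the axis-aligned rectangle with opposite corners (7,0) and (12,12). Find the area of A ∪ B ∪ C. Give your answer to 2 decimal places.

By inclusion–exclusion:
Individual areas: |A| = 41, |B| = 20, |C| = 60.
|A∩B| = 10.
|A∩C| = 7.3636.
|B∩C| = 0 (no overlap).
|A∩B∩C| = 0.
|A ∪ B ∪ C| = 121 − 17.3636 + 0 = 103.64.

103.64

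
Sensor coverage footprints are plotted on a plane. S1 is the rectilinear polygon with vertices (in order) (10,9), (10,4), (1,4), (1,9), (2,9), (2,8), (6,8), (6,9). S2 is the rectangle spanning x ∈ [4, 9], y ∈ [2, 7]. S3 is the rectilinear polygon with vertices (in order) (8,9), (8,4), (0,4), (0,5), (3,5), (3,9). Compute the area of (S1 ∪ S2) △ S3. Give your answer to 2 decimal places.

|S1 ∪ S2| = 51.
|(S1 ∪ S2) ∩ S3| = 24.
|(S1 ∪ S2) △ S3| = 51 + 28 − 48 = 31.00.

31.00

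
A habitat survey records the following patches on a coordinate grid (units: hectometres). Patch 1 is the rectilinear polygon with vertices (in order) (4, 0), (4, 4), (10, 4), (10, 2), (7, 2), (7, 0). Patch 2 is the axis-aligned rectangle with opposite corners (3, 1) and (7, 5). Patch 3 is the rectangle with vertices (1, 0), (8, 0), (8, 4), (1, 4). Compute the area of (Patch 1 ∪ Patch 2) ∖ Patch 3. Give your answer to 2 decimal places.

|Patch 1 ∪ Patch 2| = 25.
|(Patch 1 ∪ Patch 2) ∩ Patch 3| = 17.
|(Patch 1 ∪ Patch 2) ∖ Patch 3| = 25 − 17 = 8.00.

8.00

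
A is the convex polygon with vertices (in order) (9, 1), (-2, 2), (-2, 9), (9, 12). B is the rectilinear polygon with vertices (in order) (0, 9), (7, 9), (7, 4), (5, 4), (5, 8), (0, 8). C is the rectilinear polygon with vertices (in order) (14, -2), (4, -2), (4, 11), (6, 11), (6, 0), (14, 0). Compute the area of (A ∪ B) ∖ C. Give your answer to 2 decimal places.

79.97

|A ∪ B| = 99.
|(A ∪ B) ∩ C| = 19.0303.
|(A ∪ B) ∖ C| = 99 − 19.0303 = 79.97.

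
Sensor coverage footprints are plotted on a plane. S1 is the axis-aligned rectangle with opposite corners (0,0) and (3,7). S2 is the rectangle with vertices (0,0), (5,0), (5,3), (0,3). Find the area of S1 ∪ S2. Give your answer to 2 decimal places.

27.00

By inclusion–exclusion:
Individual areas: |S1| = 21, |S2| = 15.
|S1∩S2|: x∈[0,3], y∈[0,3] → 3·3 = 9.
|S1 ∪ S2| = 36 − 9 = 27.00.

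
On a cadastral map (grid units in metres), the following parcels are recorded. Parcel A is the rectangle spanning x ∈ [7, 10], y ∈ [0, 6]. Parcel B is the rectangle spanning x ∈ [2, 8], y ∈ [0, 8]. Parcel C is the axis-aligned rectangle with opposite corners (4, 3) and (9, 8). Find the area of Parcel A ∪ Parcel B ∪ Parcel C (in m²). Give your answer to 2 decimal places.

62.00

By inclusion–exclusion:
Individual areas: |Parcel A| = 18, |Parcel B| = 48, |Parcel C| = 25.
|Parcel A∩Parcel B|: x∈[7,8], y∈[0,6] → 1·6 = 6.
|Parcel A∩Parcel C|: x∈[7,9], y∈[3,6] → 2·3 = 6.
|Parcel B∩Parcel C|: x∈[4,8], y∈[3,8] → 4·5 = 20.
|Parcel A∩Parcel B∩Parcel C| = 3.
|Parcel A ∪ Parcel B ∪ Parcel C| = 91 − 32 + 3 = 62.00.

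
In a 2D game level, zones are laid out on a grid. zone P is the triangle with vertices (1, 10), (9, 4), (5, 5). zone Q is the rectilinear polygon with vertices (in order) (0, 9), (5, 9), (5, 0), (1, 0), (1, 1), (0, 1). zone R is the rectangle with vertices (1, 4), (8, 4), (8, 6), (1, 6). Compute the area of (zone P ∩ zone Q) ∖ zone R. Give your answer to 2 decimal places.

|zone P ∩ zone Q| = 3.7333.
|(zone P ∩ zone Q) ∩ zone R| = 0.4.
|(zone P ∩ zone Q) ∖ zone R| = 3.7333 − 0.4 = 3.33.

3.33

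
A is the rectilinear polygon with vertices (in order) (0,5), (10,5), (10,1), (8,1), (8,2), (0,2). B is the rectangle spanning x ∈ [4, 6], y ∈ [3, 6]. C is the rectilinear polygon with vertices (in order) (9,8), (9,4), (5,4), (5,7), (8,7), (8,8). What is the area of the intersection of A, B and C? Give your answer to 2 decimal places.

The intersection is the polygon with vertices (6,4), (5,4), (5,5), (6,5).
By the shoelace formula its area is 1.00.

1.00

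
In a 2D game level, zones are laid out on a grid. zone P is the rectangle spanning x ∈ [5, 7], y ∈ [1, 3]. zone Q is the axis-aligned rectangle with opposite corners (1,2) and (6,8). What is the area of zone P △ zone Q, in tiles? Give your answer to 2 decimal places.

32.00

|zone P∩zone Q|: x∈[5,6], y∈[2,3] → 1·1 = 1.
|zone P △ zone Q| = |zone P| + |zone Q| − 2·|zone P∩zone Q| = 4 + 30 − 2 = 32.00.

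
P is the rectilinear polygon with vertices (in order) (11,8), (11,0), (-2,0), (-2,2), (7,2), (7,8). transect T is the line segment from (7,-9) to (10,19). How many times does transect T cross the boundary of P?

2

The segment meets the boundary at (8.821,8), (7.964,0).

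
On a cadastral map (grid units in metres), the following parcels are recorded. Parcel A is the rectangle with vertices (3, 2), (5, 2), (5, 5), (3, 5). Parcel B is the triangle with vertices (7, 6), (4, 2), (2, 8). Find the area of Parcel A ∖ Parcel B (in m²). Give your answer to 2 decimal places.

|Parcel A| = 6, |Parcel A∩Parcel B| = 3.8333.
|Parcel A ∖ Parcel B| = |Parcel A| − |Parcel A∩Parcel B| = 6 − 3.8333 = 2.17.

2.17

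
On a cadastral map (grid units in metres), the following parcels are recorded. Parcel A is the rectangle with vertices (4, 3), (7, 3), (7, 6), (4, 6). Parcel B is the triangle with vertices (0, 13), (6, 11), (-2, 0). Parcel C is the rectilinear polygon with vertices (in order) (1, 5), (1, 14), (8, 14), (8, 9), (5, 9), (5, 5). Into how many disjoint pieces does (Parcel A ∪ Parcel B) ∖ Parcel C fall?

2

(Parcel A ∪ Parcel B) ∖ Parcel C splits into 2 disjoint pieces (area 8, area 19.9242).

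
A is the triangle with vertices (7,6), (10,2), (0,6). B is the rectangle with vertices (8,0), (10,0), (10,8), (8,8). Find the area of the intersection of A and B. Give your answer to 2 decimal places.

1.87

The intersection is the polygon with vertices (10,2), (8,2.8), (8,4.667).
By the shoelace formula its area is 1.87.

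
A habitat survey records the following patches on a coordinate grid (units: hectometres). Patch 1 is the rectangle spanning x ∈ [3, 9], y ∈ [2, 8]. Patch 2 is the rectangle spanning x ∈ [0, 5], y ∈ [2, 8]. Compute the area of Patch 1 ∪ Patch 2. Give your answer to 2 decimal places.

54.00

By inclusion–exclusion:
Individual areas: |Patch 1| = 36, |Patch 2| = 30.
|Patch 1∩Patch 2|: x∈[3,5], y∈[2,8] → 2·6 = 12.
|Patch 1 ∪ Patch 2| = 66 − 12 = 54.00.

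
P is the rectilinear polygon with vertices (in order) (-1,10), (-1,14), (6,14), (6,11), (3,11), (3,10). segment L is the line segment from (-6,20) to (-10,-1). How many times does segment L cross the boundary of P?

The segment lies entirely outside P and never meets its boundary.

0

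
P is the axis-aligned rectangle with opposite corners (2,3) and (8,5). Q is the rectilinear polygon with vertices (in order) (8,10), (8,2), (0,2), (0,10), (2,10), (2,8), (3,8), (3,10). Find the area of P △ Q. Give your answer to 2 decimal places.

50.00

|P| = 12, |Q| = 62, |P∩Q| = 12.
|P △ Q| = |P| + |Q| − 2·|P∩Q| = 12 + 62 − 24 = 50.00.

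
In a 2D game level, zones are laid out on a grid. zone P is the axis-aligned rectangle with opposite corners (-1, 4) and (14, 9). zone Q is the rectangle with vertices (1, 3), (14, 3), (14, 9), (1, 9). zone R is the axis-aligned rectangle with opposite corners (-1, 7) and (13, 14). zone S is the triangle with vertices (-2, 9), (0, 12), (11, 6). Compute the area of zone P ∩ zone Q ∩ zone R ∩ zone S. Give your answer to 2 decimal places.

8.96

The intersection is the polygon with vertices (5.5,9), (9.167,7), (6.667,7), (1,8.308), (1,9).
By the shoelace formula its area is 8.96.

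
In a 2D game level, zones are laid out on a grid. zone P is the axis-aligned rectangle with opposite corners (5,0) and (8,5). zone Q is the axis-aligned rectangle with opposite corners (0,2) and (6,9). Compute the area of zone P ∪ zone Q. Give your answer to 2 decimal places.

54.00

By inclusion–exclusion:
Individual areas: |zone P| = 15, |zone Q| = 42.
|zone P∩zone Q|: x∈[5,6], y∈[2,5] → 1·3 = 3.
|zone P ∪ zone Q| = 57 − 3 = 54.00.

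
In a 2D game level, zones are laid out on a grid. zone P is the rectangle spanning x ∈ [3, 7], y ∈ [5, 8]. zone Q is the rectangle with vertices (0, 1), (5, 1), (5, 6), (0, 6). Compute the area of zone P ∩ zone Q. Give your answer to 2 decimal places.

2.00

|zone P∩zone Q|: x∈[3,5], y∈[5,6] → 2·1 = 2.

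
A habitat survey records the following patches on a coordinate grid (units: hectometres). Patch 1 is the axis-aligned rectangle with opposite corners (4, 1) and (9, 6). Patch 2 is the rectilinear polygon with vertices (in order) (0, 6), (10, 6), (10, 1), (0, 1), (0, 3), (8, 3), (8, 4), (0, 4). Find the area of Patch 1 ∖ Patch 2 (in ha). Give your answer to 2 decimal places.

4.00

|Patch 1| = 25, |Patch 1∩Patch 2| = 21.
|Patch 1 ∖ Patch 2| = |Patch 1| − |Patch 1∩Patch 2| = 25 − 21 = 4.00.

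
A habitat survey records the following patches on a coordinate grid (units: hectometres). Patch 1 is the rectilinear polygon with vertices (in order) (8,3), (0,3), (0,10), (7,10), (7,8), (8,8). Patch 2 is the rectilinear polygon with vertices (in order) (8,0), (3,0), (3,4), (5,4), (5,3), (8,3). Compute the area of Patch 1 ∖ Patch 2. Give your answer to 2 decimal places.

52.00

|Patch 1| = 54, |Patch 1∩Patch 2| = 2.
|Patch 1 ∖ Patch 2| = |Patch 1| − |Patch 1∩Patch 2| = 54 − 2 = 52.00.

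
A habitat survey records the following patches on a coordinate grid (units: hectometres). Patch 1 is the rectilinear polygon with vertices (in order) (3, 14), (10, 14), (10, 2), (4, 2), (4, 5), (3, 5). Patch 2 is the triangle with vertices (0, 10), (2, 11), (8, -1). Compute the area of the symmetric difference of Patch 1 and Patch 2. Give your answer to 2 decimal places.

82.60

|Patch 1| = 81, |Patch 2| = 15, |Patch 1∩Patch 2| = 6.6989.
|Patch 1 △ Patch 2| = |Patch 1| + |Patch 2| − 2·|Patch 1∩Patch 2| = 81 + 15 − 13.3977 = 82.60.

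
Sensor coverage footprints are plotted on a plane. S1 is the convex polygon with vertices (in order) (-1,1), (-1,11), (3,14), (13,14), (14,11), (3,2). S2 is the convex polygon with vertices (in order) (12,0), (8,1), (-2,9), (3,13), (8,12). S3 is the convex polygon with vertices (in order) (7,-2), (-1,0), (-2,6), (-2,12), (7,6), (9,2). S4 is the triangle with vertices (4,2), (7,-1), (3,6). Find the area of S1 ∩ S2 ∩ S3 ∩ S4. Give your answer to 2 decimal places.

0.37

The intersection is the polygon with vertices (3.312,4.75), (3,6), (4.053,4.158).
By the shoelace formula its area is 0.37.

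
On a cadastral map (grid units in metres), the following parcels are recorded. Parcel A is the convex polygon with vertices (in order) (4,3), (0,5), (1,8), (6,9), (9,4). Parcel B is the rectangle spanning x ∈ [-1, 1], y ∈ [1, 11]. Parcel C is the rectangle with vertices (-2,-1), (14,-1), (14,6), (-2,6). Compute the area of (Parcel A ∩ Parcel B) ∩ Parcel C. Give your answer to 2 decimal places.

1.08

The region (Parcel A ∩ Parcel B) ∩ Parcel C is the polygon with vertices (0.333,6), (1,6), (1,4.5), (0,5).
By the shoelace formula its area is 1.08.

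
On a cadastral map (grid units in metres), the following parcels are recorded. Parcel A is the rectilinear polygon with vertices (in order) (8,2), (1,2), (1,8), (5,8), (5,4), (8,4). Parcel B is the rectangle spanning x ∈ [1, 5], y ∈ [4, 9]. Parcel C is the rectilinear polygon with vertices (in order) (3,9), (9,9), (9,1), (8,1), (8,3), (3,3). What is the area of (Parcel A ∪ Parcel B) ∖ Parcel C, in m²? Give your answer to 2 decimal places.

19.00

|Parcel A ∪ Parcel B| = 34.
|(Parcel A ∪ Parcel B) ∩ Parcel C| = 15.
|(Parcel A ∪ Parcel B) ∖ Parcel C| = 34 − 15 = 19.00.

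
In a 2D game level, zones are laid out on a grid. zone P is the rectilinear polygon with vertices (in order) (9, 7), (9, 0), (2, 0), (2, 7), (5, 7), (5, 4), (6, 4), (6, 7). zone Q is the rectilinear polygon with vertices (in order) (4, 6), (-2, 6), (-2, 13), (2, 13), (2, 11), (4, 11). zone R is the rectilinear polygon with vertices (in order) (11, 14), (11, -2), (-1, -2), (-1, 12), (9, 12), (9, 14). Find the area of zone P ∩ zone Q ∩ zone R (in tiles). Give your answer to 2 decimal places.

2.00

The intersection is the polygon with vertices (4,7), (4,6), (2,6), (2,7).
By the shoelace formula its area is 2.00.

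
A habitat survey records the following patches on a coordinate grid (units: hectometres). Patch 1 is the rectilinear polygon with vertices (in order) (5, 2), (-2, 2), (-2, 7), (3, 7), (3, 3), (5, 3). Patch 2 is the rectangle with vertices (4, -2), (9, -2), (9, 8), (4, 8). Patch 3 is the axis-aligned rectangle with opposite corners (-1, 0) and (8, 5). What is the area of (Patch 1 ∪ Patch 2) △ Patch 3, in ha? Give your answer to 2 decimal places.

|Patch 1 ∪ Patch 2| = 76.
|(Patch 1 ∪ Patch 2) ∩ Patch 3| = 33.
|(Patch 1 ∪ Patch 2) △ Patch 3| = 76 + 45 − 66 = 55.00.

55.00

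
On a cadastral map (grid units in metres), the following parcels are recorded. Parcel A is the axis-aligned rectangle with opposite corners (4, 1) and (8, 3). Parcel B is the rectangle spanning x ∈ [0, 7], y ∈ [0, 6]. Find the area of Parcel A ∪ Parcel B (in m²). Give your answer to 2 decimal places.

44.00

By inclusion–exclusion:
Individual areas: |Parcel A| = 8, |Parcel B| = 42.
|Parcel A∩Parcel B|: x∈[4,7], y∈[1,3] → 3·2 = 6.
|Parcel A ∪ Parcel B| = 50 − 6 = 44.00.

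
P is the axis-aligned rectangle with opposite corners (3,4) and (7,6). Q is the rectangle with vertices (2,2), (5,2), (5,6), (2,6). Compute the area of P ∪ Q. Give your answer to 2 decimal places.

16.00

By inclusion–exclusion:
Individual areas: |P| = 8, |Q| = 12.
|P∩Q|: x∈[3,5], y∈[4,6] → 2·2 = 4.
|P ∪ Q| = 20 − 4 = 16.00.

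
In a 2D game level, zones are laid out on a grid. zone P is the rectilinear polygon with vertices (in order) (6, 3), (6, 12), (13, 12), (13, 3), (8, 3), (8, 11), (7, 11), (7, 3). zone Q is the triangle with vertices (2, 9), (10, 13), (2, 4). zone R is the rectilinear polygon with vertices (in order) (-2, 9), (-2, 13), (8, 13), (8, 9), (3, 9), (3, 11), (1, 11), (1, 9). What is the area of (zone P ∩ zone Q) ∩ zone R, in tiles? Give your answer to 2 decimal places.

2.83

|zone P ∩ zone Q| = 3.6319.
|(zone P ∩ zone Q) ∩ zone R| = 2.83.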